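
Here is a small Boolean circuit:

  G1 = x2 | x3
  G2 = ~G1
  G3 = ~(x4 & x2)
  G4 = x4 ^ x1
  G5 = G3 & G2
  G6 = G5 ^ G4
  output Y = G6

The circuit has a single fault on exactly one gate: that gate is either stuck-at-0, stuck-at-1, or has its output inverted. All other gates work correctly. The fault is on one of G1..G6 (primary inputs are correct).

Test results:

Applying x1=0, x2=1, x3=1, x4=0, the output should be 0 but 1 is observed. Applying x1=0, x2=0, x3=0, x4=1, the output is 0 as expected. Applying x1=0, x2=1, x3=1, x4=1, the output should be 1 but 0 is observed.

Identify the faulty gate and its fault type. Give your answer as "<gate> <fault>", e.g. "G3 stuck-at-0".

Fault-free values for test 1 (x1=0, x2=1, x3=1, x4=0): G1=1, G2=0, G3=1, G4=0, G5=0, G6=0, giving Y=0. Observed 1.
Test 1: faults giving observed 1 are {G1 stuck-at-0, G1 inverted output, G2 stuck-at-1, G2 inverted output, G4 stuck-at-1, G4 inverted output, G5 stuck-at-1, G5 inverted output, G6 stuck-at-1, G6 inverted output}.
Test 2 (x1=0, x2=0, x3=0, x4=1): fault-free G1=0, G2=1, G3=1, G4=1, G5=1, G6=0 → 0; observed 0. Eliminates G1 inverted output, G2 inverted output, G4 inverted output, G5 inverted output, G6 stuck-at-1, G6 inverted output.
Test 3 (x1=0, x2=1, x3=1, x4=1): fault-free G1=1, G2=0, G3=0, G4=1, G5=0, G6=1 → 1; observed 0. Eliminates G1 stuck-at-0, G2 stuck-at-1, G4 stuck-at-1.
Only G5 stuck-at-1 is consistent with every test.

G5 stuck-at-1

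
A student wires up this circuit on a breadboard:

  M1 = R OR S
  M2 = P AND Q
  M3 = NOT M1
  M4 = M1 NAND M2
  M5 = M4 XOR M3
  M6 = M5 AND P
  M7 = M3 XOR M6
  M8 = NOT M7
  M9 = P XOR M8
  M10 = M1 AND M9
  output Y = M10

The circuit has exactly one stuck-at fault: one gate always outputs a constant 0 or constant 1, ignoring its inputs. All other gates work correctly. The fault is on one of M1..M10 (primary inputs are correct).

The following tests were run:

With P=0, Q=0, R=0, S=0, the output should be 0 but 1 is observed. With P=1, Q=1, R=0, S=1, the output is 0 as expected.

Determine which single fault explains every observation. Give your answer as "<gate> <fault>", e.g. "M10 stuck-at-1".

M1 stuck-at-1

Fault-free values for test 1 (P=0, Q=0, R=0, S=0): M1=0, M2=0, M3=1, M4=1, M5=0, M6=0, M7=1, M8=0, M9=0, M10=0, giving Y=0. Observed 1.
Test 1: faults giving observed 1 are {M1 stuck-at-1, M10 stuck-at-1}.
Test 2 (P=1, Q=1, R=0, S=1): fault-free M1=1, M2=1, M3=0, M4=0, M5=0, M6=0, M7=0, M8=1, M9=0, M10=0 → 0; observed 0. Eliminates M10 stuck-at-1.
Only M1 stuck-at-1 is consistent with every test.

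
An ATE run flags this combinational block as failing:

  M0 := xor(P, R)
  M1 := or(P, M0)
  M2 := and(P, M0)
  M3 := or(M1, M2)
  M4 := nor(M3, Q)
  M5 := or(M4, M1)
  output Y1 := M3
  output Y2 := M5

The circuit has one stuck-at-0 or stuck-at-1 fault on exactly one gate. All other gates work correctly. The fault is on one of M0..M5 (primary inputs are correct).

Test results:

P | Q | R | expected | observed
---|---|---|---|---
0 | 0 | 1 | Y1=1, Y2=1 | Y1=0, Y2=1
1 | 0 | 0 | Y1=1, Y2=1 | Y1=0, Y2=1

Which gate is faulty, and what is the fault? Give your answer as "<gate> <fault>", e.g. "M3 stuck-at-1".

M3 stuck-at-0

Fault-free values for test 1 (P=0, Q=0, R=1): M0=1, M1=1, M2=0, M3=1, M4=0, M5=1, giving Y1=1, Y2=1. Observed Y1=0, Y2=1.
Test 1: faults giving observed Y1=0, Y2=1 are {M0 stuck-at-0, M1 stuck-at-0, M3 stuck-at-0}.
Test 2 (P=1, Q=0, R=0): fault-free M0=1, M1=1, M2=1, M3=1, M4=0, M5=1 → Y1=1, Y2=1; observed Y1=0, Y2=1. Eliminates M0 stuck-at-0, M1 stuck-at-0.
Only M3 stuck-at-0 is consistent with every test.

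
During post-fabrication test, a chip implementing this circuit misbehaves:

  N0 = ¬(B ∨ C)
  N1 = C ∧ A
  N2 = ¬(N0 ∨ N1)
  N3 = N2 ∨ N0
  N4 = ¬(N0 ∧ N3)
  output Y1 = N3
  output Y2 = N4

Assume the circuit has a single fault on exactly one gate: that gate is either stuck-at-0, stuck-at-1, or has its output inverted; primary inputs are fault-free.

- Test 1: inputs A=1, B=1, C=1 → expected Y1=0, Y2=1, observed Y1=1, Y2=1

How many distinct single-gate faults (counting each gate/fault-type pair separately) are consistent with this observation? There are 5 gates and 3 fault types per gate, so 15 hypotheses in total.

Fault-free: N0=0, N1=1, N2=0, N3=0, N4=1 → Y1=0, Y2=1. Observed Y1=1, Y2=1.
  N0: none of the 3 fault types match ✗
  N1: stuck-at-0, inverted output ✓; others ✗
  N2: stuck-at-1, inverted output ✓; others ✗
  N3: stuck-at-1, inverted output ✓; others ✗
  N4: none of the 3 fault types match ✗
Consistent faults: {N1 stuck-at-0, N1 inverted output, N2 stuck-at-1, N2 inverted output, N3 stuck-at-1, N3 inverted output} — 6 in all.

6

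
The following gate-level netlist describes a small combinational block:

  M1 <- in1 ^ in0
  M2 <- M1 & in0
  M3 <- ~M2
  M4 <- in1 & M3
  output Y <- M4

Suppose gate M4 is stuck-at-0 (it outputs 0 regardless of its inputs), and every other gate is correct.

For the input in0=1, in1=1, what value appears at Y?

Propagate with M4 forced: M1=0, M2=0, M3=1, M4=0 [stuck-at-0].
So Y = 0. (Without the fault it would be 1.)

0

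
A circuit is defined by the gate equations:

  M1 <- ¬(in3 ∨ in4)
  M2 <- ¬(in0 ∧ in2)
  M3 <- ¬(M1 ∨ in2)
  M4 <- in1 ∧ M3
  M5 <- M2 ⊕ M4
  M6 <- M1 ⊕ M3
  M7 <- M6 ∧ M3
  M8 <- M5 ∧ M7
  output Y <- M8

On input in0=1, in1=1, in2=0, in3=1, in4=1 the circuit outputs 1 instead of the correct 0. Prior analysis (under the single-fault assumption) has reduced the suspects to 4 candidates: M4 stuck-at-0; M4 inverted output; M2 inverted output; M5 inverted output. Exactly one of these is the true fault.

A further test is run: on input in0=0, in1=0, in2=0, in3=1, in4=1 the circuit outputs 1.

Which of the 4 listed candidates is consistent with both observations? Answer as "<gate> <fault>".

M4 stuck-at-0

Evaluate each candidate on input in0=0, in1=0, in2=0, in3=1, in4=1:
  M4 stuck-at-0: M1=0, M2=1, M3=1, M4=0 [stuck-at-0], M5=1, M6=1, M7=1, M8=1 → 1 — matches
  M4 inverted output: M1=0, M2=1, M3=1, M4=1 [inverted output], M5=0, M6=1, M7=1, M8=0 → 0 — eliminated
  M2 inverted output: M1=0, M2=0 [inverted output], M3=1, M4=0, M5=0, M6=1, M7=1, M8=0 → 0 — eliminated
  M5 inverted output: M1=0, M2=1, M3=1, M4=0, M5=0 [inverted output], M6=1, M7=1, M8=0 → 0 — eliminated
Only M4 stuck-at-0 reproduces the observed 1.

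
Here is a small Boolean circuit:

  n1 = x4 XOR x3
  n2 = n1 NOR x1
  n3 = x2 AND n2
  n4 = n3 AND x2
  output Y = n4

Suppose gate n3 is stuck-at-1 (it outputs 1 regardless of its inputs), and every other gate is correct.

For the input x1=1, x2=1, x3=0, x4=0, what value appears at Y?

Propagate with n3 forced: n1=0, n2=0, n3=1 [stuck-at-1], n4=1.
So Y = 1. (Without the fault it would be 0.)

1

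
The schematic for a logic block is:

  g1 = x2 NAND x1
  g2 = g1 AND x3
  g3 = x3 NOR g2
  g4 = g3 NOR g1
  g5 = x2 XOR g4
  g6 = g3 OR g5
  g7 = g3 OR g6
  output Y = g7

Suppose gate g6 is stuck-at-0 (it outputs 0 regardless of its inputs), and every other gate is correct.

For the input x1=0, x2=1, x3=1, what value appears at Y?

0

Propagate with g6 forced: g1=1, g2=1, g3=0, g4=0, g5=1, g6=0 [stuck-at-0], g7=0.
So Y = 0. (Without the fault it would be 1.)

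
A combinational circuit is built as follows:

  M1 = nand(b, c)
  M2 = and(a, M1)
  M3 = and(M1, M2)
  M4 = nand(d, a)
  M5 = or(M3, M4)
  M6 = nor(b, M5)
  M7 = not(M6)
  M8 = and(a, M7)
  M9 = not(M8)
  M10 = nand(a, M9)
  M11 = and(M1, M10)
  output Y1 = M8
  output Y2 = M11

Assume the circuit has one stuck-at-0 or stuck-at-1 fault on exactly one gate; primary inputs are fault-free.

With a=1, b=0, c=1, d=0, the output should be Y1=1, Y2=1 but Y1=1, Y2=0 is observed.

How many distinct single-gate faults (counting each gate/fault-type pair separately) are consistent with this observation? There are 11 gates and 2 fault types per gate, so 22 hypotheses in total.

Fault-free: M1=1, M2=1, M3=1, M4=1, M5=1, M6=0, M7=1, M8=1, M9=0, M10=1, M11=1 → Y1=1, Y2=1. Observed Y1=1, Y2=0.
  M1: stuck-at-0 ✓; others ✗
  M2: none of the 2 fault types match ✗
  M3: none of the 2 fault types match ✗
  M4: none of the 2 fault types match ✗
  M5: none of the 2 fault types match ✗
  M6: none of the 2 fault types match ✗
  M7: none of the 2 fault types match ✗
  M8: none of the 2 fault types match ✗
  M9: stuck-at-1 ✓; others ✗
  M10: stuck-at-0 ✓; others ✗
  M11: stuck-at-0 ✓; others ✗
Consistent faults: {M1 stuck-at-0, M9 stuck-at-1, M10 stuck-at-0, M11 stuck-at-0} — 4 in all.

4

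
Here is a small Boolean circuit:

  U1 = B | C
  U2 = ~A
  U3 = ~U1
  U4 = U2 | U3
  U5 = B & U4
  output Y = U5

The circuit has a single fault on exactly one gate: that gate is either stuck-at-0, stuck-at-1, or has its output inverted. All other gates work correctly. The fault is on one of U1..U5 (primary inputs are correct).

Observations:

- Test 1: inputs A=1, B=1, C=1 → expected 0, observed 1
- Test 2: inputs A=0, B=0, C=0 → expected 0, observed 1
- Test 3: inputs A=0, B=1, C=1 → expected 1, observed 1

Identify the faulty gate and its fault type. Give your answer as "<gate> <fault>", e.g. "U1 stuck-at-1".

Fault-free values for test 1 (A=1, B=1, C=1): U1=1, U2=0, U3=0, U4=0, U5=0, giving Y=0. Observed 1.
Test 1: faults giving observed 1 are {U1 stuck-at-0, U1 inverted output, U2 stuck-at-1, U2 inverted output, U3 stuck-at-1, U3 inverted output, U4 stuck-at-1, U4 inverted output, U5 stuck-at-1, U5 inverted output}.
Test 2 (A=0, B=0, C=0): fault-free U1=0, U2=1, U3=1, U4=1, U5=0 → 0; observed 1. Eliminates U1 stuck-at-0, U1 inverted output, U2 stuck-at-1, U2 inverted output, U3 stuck-at-1, U3 inverted output, U4 stuck-at-1, U4 inverted output.
Test 3 (A=0, B=1, C=1): fault-free U1=1, U2=1, U3=0, U4=1, U5=1 → 1; observed 1. Eliminates U5 inverted output.
Only U5 stuck-at-1 is consistent with every test.

U5 stuck-at-1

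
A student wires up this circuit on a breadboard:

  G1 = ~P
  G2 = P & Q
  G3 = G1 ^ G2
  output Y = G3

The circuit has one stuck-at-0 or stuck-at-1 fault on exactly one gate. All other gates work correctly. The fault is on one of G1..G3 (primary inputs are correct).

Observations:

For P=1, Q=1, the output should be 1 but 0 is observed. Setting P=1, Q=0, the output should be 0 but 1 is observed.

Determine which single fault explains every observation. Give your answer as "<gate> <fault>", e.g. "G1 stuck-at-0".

Fault-free values for test 1 (P=1, Q=1): G1=0, G2=1, G3=1, giving Y=1. Observed 0.
Test 1: faults giving observed 0 are {G1 stuck-at-1, G2 stuck-at-0, G3 stuck-at-0}.
Test 2 (P=1, Q=0): fault-free G1=0, G2=0, G3=0 → 0; observed 1. Eliminates G2 stuck-at-0, G3 stuck-at-0.
Only G1 stuck-at-1 is consistent with every test.

G1 stuck-at-1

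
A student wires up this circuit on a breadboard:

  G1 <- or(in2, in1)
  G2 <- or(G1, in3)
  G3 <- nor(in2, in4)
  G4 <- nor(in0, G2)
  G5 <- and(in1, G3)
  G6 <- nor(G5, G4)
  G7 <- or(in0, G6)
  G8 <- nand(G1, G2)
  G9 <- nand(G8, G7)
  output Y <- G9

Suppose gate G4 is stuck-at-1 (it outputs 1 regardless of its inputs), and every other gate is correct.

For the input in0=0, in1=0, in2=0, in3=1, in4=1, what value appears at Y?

Propagate with G4 forced: G1=0, G2=1, G3=0, G4=1 [stuck-at-1], G5=0, G6=0, G7=0, G8=1, G9=1.
So Y = 1. (Without the fault it would be 0.)

1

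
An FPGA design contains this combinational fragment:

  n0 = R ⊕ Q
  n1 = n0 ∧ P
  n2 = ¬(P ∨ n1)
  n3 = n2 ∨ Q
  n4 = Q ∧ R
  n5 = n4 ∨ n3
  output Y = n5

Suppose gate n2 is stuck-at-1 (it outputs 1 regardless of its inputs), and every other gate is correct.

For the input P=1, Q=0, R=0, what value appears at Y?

Propagate with n2 forced: n0=0, n1=0, n2=1 [stuck-at-1], n3=1, n4=0, n5=1.
So Y = 1. (Without the fault it would be 0.)

1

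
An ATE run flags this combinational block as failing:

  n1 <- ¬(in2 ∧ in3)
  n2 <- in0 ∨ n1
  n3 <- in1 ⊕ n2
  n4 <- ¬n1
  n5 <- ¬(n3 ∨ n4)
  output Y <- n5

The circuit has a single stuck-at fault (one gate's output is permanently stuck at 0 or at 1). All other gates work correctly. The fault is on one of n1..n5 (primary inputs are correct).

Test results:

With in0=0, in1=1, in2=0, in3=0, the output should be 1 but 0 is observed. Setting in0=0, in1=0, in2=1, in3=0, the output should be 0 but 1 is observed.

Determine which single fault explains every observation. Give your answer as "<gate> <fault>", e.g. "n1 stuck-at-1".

Fault-free values for test 1 (in0=0, in1=1, in2=0, in3=0): n1=1, n2=1, n3=0, n4=0, n5=1, giving Y=1. Observed 0.
Test 1: faults giving observed 0 are {n1 stuck-at-0, n2 stuck-at-0, n3 stuck-at-1, n4 stuck-at-1, n5 stuck-at-0}.
Test 2 (in0=0, in1=0, in2=1, in3=0): fault-free n1=1, n2=1, n3=1, n4=0, n5=0 → 0; observed 1. Eliminates n1 stuck-at-0, n3 stuck-at-1, n4 stuck-at-1, n5 stuck-at-0.
Only n2 stuck-at-0 is consistent with every test.

n2 stuck-at-0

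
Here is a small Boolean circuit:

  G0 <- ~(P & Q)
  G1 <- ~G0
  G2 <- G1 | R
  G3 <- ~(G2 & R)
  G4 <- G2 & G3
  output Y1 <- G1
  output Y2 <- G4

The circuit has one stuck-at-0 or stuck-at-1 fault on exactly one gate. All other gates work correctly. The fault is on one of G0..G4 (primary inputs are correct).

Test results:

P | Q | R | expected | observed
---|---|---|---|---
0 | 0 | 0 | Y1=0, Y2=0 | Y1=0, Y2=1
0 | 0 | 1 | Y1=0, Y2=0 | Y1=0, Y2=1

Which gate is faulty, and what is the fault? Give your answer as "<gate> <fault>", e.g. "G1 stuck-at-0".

Fault-free values for test 1 (P=0, Q=0, R=0): G0=1, G1=0, G2=0, G3=1, G4=0, giving Y1=0, Y2=0. Observed Y1=0, Y2=1.
Test 1: faults giving observed Y1=0, Y2=1 are {G2 stuck-at-1, G4 stuck-at-1}.
Test 2 (P=0, Q=0, R=1): fault-free G0=1, G1=0, G2=1, G3=0, G4=0 → Y1=0, Y2=0; observed Y1=0, Y2=1. Eliminates G2 stuck-at-1.
Only G4 stuck-at-1 is consistent with every test.

G4 stuck-at-1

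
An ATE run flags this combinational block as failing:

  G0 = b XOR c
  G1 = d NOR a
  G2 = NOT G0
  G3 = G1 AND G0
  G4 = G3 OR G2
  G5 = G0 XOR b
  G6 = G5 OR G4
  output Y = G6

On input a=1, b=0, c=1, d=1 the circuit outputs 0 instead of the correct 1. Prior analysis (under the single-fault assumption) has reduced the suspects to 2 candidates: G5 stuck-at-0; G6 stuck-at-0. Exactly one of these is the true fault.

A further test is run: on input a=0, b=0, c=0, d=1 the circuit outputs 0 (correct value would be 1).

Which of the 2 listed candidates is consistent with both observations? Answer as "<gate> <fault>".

G6 stuck-at-0

Evaluate each candidate on input a=0, b=0, c=0, d=1:
  G5 stuck-at-0: G0=0, G1=0, G2=1, G3=0, G4=1, G5=0 [stuck-at-0], G6=1 → 1 — eliminated
  G6 stuck-at-0: G0=0, G1=0, G2=1, G3=0, G4=1, G5=0, G6=0 [stuck-at-0] → 0 — matches
Only G6 stuck-at-0 reproduces the observed 0.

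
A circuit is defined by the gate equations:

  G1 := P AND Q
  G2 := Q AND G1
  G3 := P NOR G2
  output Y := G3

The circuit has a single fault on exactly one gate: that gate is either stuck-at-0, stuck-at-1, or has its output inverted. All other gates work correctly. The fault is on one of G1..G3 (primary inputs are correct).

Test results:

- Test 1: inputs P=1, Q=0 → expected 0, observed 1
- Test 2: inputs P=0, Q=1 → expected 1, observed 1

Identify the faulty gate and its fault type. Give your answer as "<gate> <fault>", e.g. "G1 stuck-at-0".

G3 stuck-at-1

Fault-free values for test 1 (P=1, Q=0): G1=0, G2=0, G3=0, giving Y=0. Observed 1.
Test 1: faults giving observed 1 are {G3 stuck-at-1, G3 inverted output}.
Test 2 (P=0, Q=1): fault-free G1=0, G2=0, G3=1 → 1; observed 1. Eliminates G3 inverted output.
Only G3 stuck-at-1 is consistent with every test.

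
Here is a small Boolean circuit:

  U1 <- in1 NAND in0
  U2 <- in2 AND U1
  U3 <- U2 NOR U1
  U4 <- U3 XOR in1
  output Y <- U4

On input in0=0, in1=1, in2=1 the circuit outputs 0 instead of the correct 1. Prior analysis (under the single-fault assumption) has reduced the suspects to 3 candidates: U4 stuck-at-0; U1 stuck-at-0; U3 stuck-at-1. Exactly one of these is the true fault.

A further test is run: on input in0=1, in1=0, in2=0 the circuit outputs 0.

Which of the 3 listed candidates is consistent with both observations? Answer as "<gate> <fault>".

U4 stuck-at-0

Evaluate each candidate on input in0=1, in1=0, in2=0:
  U4 stuck-at-0: U1=1, U2=0, U3=0, U4=0 [stuck-at-0] → 0 — matches
  U1 stuck-at-0: U1=0 [stuck-at-0], U2=0, U3=1, U4=1 → 1 — eliminated
  U3 stuck-at-1: U1=1, U2=0, U3=1 [stuck-at-1], U4=1 → 1 — eliminated
Only U4 stuck-at-0 reproduces the observed 0.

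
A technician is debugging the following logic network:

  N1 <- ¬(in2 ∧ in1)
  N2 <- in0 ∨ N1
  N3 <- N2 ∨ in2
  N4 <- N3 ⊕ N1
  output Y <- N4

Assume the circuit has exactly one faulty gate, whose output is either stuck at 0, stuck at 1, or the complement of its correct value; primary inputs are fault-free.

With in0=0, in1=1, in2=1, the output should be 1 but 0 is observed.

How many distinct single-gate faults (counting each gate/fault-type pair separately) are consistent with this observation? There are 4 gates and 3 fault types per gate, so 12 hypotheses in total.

Fault-free: N1=0, N2=0, N3=1, N4=1 → 1. Observed 0.
  N1 stuck-at-0: output 1 ✗
  N1 stuck-at-1: output 0 ✓
  N1 inverted output: output 0 ✓
  N2 stuck-at-0: output 1 ✗
  N2 stuck-at-1: output 1 ✗
  N2 inverted output: output 1 ✗
  N3 stuck-at-0: output 0 ✓
  N3 stuck-at-1: output 1 ✗
  N3 inverted output: output 0 ✓
  N4 stuck-at-0: output 0 ✓
  N4 stuck-at-1: output 1 ✗
  N4 inverted output: output 0 ✓
Consistent faults: {N1 stuck-at-1, N1 inverted output, N3 stuck-at-0, N3 inverted output, N4 stuck-at-0, N4 inverted output} — 6 in all.

6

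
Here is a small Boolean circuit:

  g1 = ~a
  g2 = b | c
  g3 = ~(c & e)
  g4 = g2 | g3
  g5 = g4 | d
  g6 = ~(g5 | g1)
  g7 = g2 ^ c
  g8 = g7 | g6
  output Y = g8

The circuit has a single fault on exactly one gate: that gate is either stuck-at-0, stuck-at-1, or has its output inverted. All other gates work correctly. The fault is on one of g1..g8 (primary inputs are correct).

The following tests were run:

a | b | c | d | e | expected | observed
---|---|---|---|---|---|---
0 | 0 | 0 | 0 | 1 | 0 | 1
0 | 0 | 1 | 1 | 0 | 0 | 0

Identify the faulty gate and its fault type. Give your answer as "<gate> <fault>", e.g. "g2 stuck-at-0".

Fault-free values for test 1 (a=0, b=0, c=0, d=0, e=1): g1=1, g2=0, g3=1, g4=1, g5=1, g6=0, g7=0, g8=0, giving Y=0. Observed 1.
Test 1: faults giving observed 1 are {g2 stuck-at-1, g2 inverted output, g6 stuck-at-1, g6 inverted output, g7 stuck-at-1, g7 inverted output, g8 stuck-at-1, g8 inverted output}.
Test 2 (a=0, b=0, c=1, d=1, e=0): fault-free g1=1, g2=1, g3=1, g4=1, g5=1, g6=0, g7=0, g8=0 → 0; observed 0. Eliminates g2 inverted output, g6 stuck-at-1, g6 inverted output, g7 stuck-at-1, g7 inverted output, g8 stuck-at-1, g8 inverted output.
Only g2 stuck-at-1 is consistent with every test.

g2 stuck-at-1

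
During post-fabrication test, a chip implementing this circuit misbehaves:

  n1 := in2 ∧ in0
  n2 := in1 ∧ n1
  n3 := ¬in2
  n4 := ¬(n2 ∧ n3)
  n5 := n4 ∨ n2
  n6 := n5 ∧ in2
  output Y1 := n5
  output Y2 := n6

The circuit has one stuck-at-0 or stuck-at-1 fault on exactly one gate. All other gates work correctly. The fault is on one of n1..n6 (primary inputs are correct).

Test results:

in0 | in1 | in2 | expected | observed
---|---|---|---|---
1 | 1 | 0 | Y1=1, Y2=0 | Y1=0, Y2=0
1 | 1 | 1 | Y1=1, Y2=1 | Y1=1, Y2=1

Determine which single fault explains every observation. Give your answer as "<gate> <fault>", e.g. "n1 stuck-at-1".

Fault-free values for test 1 (in0=1, in1=1, in2=0): n1=0, n2=0, n3=1, n4=1, n5=1, n6=0, giving Y1=1, Y2=0. Observed Y1=0, Y2=0.
Test 1: faults giving observed Y1=0, Y2=0 are {n4 stuck-at-0, n5 stuck-at-0}.
Test 2 (in0=1, in1=1, in2=1): fault-free n1=1, n2=1, n3=0, n4=1, n5=1, n6=1 → Y1=1, Y2=1; observed Y1=1, Y2=1. Eliminates n5 stuck-at-0.
Only n4 stuck-at-0 is consistent with every test.

n4 stuck-at-0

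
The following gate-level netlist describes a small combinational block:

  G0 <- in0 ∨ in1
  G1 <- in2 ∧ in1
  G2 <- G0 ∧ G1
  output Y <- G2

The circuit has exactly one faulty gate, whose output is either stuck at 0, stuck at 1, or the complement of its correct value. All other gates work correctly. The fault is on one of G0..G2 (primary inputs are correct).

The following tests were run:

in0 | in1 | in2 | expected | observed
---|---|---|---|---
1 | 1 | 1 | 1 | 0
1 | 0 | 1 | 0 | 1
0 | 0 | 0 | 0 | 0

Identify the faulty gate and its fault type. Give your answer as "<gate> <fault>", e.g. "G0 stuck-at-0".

G1 inverted output

Fault-free values for test 1 (in0=1, in1=1, in2=1): G0=1, G1=1, G2=1, giving Y=1. Observed 0.
Test 1: faults giving observed 0 are {G0 stuck-at-0, G0 inverted output, G1 stuck-at-0, G1 inverted output, G2 stuck-at-0, G2 inverted output}.
Test 2 (in0=1, in1=0, in2=1): fault-free G0=1, G1=0, G2=0 → 0; observed 1. Eliminates G0 stuck-at-0, G0 inverted output, G1 stuck-at-0, G2 stuck-at-0.
Test 3 (in0=0, in1=0, in2=0): fault-free G0=0, G1=0, G2=0 → 0; observed 0. Eliminates G2 inverted output.
Only G1 inverted output is consistent with every test.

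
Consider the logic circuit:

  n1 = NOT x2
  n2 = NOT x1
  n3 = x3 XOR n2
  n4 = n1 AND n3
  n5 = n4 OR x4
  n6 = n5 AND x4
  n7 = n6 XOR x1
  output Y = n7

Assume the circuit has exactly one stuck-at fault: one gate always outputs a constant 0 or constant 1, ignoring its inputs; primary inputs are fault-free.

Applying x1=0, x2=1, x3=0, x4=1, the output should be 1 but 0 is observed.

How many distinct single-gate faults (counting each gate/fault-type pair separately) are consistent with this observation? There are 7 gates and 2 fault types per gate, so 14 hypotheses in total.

Fault-free: n1=0, n2=1, n3=1, n4=0, n5=1, n6=1, n7=1 → 1. Observed 0.
  n1 stuck-at-0: output 1 ✗
  n1 stuck-at-1: output 1 ✗
  n2 stuck-at-0: output 1 ✗
  n2 stuck-at-1: output 1 ✗
  n3 stuck-at-0: output 1 ✗
  n3 stuck-at-1: output 1 ✗
  n4 stuck-at-0: output 1 ✗
  n4 stuck-at-1: output 1 ✗
  n5 stuck-at-0: output 0 ✓
  n5 stuck-at-1: output 1 ✗
  n6 stuck-at-0: output 0 ✓
  n6 stuck-at-1: output 1 ✗
  n7 stuck-at-0: output 0 ✓
  n7 stuck-at-1: output 1 ✗
Consistent faults: {n5 stuck-at-0, n6 stuck-at-0, n7 stuck-at-0} — 3 in all.

3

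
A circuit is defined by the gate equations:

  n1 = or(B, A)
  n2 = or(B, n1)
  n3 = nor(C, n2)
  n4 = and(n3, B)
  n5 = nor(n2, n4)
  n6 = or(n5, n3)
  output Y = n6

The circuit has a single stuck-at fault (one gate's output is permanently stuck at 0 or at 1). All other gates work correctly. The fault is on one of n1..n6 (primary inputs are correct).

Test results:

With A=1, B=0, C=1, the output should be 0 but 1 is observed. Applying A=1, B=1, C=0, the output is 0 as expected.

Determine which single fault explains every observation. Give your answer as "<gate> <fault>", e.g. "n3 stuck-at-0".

Fault-free values for test 1 (A=1, B=0, C=1): n1=1, n2=1, n3=0, n4=0, n5=0, n6=0, giving Y=0. Observed 1.
Test 1: faults giving observed 1 are {n1 stuck-at-0, n2 stuck-at-0, n3 stuck-at-1, n5 stuck-at-1, n6 stuck-at-1}.
Test 2 (A=1, B=1, C=0): fault-free n1=1, n2=1, n3=0, n4=0, n5=0, n6=0 → 0; observed 0. Eliminates n2 stuck-at-0, n3 stuck-at-1, n5 stuck-at-1, n6 stuck-at-1.
Only n1 stuck-at-0 is consistent with every test.

n1 stuck-at-0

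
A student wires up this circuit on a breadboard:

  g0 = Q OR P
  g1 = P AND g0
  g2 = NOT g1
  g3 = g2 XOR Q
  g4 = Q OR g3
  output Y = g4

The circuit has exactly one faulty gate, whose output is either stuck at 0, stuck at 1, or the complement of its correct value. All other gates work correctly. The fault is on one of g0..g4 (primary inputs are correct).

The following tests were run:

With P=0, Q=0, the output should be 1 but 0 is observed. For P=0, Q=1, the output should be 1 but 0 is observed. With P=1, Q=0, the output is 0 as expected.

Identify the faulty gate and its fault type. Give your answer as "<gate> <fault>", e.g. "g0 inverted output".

Fault-free values for test 1 (P=0, Q=0): g0=0, g1=0, g2=1, g3=1, g4=1, giving Y=1. Observed 0.
Test 1: faults giving observed 0 are {g1 stuck-at-1, g1 inverted output, g2 stuck-at-0, g2 inverted output, g3 stuck-at-0, g3 inverted output, g4 stuck-at-0, g4 inverted output}.
Test 2 (P=0, Q=1): fault-free g0=1, g1=0, g2=1, g3=0, g4=1 → 1; observed 0. Eliminates g1 stuck-at-1, g1 inverted output, g2 stuck-at-0, g2 inverted output, g3 stuck-at-0, g3 inverted output.
Test 3 (P=1, Q=0): fault-free g0=1, g1=1, g2=0, g3=0, g4=0 → 0; observed 0. Eliminates g4 inverted output.
Only g4 stuck-at-0 is consistent with every test.

g4 stuck-at-0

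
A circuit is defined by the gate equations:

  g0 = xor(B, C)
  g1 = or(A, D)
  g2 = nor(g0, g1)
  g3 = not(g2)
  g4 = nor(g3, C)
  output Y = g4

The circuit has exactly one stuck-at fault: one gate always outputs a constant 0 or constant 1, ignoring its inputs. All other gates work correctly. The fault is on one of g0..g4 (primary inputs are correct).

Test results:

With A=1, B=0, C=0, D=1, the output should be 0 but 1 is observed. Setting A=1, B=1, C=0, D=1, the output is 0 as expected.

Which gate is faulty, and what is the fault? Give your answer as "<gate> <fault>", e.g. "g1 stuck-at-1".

g1 stuck-at-0

Fault-free values for test 1 (A=1, B=0, C=0, D=1): g0=0, g1=1, g2=0, g3=1, g4=0, giving Y=0. Observed 1.
Test 1: faults giving observed 1 are {g1 stuck-at-0, g2 stuck-at-1, g3 stuck-at-0, g4 stuck-at-1}.
Test 2 (A=1, B=1, C=0, D=1): fault-free g0=1, g1=1, g2=0, g3=1, g4=0 → 0; observed 0. Eliminates g2 stuck-at-1, g3 stuck-at-0, g4 stuck-at-1.
Only g1 stuck-at-0 is consistent with every test.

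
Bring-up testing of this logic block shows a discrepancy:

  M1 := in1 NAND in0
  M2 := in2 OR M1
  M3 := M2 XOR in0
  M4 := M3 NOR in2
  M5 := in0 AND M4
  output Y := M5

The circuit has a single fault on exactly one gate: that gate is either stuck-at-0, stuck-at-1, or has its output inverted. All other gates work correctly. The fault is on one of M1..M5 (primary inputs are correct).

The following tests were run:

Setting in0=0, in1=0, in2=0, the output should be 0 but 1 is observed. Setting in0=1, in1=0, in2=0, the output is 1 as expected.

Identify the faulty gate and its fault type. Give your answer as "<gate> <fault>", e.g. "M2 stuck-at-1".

M5 stuck-at-1

Fault-free values for test 1 (in0=0, in1=0, in2=0): M1=1, M2=1, M3=1, M4=0, M5=0, giving Y=0. Observed 1.
Test 1: faults giving observed 1 are {M5 stuck-at-1, M5 inverted output}.
Test 2 (in0=1, in1=0, in2=0): fault-free M1=1, M2=1, M3=0, M4=1, M5=1 → 1; observed 1. Eliminates M5 inverted output.
Only M5 stuck-at-1 is consistent with every test.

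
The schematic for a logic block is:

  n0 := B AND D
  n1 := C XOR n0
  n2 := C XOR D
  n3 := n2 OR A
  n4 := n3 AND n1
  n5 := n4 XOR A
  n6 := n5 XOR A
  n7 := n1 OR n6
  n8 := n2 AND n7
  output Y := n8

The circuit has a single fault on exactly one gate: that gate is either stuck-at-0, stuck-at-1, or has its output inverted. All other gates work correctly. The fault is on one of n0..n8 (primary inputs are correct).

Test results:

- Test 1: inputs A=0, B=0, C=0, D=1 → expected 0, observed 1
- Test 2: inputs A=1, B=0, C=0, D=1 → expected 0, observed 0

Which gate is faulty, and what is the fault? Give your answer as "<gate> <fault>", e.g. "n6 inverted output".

n5 stuck-at-1

Fault-free values for test 1 (A=0, B=0, C=0, D=1): n0=0, n1=0, n2=1, n3=1, n4=0, n5=0, n6=0, n7=0, n8=0, giving Y=0. Observed 1.
Test 1: faults giving observed 1 are {n0 stuck-at-1, n0 inverted output, n1 stuck-at-1, n1 inverted output, n4 stuck-at-1, n4 inverted output, n5 stuck-at-1, n5 inverted output, n6 stuck-at-1, n6 inverted output, n7 stuck-at-1, n7 inverted output, n8 stuck-at-1, n8 inverted output}.
Test 2 (A=1, B=0, C=0, D=1): fault-free n0=0, n1=0, n2=1, n3=1, n4=0, n5=1, n6=0, n7=0, n8=0 → 0; observed 0. Eliminates n0 stuck-at-1, n0 inverted output, n1 stuck-at-1, n1 inverted output, n4 stuck-at-1, n4 inverted output, n5 inverted output, n6 stuck-at-1, n6 inverted output, n7 stuck-at-1, n7 inverted output, n8 stuck-at-1, n8 inverted output.
Only n5 stuck-at-1 is consistent with every test.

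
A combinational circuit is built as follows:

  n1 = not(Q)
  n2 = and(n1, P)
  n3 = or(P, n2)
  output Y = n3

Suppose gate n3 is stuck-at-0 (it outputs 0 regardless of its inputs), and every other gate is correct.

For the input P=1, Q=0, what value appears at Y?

Propagate with n3 forced: n1=1, n2=1, n3=0 [stuck-at-0].
So Y = 0. (Without the fault it would be 1.)

0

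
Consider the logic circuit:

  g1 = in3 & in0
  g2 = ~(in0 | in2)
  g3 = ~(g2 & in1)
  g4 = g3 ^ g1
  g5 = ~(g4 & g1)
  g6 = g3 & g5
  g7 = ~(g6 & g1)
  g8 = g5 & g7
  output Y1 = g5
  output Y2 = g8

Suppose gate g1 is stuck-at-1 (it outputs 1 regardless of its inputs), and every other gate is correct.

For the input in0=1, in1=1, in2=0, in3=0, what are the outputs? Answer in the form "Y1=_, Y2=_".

Propagate with g1 forced: g1=1 [stuck-at-1], g2=0, g3=1, g4=0, g5=1, g6=1, g7=0, g8=0.
So the outputs are Y1=1, Y2=0. (Without the fault they would be Y1=1, Y2=1.)

Y1=1, Y2=0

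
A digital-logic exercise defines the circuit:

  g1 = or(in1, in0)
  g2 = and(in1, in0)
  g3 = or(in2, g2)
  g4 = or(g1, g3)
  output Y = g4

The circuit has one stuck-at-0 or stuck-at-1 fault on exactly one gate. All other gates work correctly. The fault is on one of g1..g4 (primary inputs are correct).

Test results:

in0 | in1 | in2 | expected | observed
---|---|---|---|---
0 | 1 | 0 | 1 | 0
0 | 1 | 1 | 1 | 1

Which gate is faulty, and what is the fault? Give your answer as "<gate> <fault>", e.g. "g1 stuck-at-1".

Fault-free values for test 1 (in0=0, in1=1, in2=0): g1=1, g2=0, g3=0, g4=1, giving Y=1. Observed 0.
Test 1: faults giving observed 0 are {g1 stuck-at-0, g4 stuck-at-0}.
Test 2 (in0=0, in1=1, in2=1): fault-free g1=1, g2=0, g3=1, g4=1 → 1; observed 1. Eliminates g4 stuck-at-0.
Only g1 stuck-at-0 is consistent with every test.

g1 stuck-at-0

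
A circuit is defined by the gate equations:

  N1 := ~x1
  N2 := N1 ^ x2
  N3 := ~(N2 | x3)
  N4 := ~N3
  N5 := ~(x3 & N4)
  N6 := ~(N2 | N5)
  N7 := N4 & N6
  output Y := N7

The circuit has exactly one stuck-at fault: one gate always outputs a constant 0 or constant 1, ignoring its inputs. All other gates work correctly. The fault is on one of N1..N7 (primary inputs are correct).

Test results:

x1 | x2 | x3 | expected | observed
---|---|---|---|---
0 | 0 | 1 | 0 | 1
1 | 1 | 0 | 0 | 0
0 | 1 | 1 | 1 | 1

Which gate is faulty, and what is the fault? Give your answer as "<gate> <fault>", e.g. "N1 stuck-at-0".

N2 stuck-at-0

Fault-free values for test 1 (x1=0, x2=0, x3=1): N1=1, N2=1, N3=0, N4=1, N5=0, N6=0, N7=0, giving Y=0. Observed 1.
Test 1: faults giving observed 1 are {N1 stuck-at-0, N2 stuck-at-0, N6 stuck-at-1, N7 stuck-at-1}.
Test 2 (x1=1, x2=1, x3=0): fault-free N1=0, N2=1, N3=0, N4=1, N5=1, N6=0, N7=0 → 0; observed 0. Eliminates N6 stuck-at-1, N7 stuck-at-1.
Test 3 (x1=0, x2=1, x3=1): fault-free N1=1, N2=0, N3=0, N4=1, N5=0, N6=1, N7=1 → 1; observed 1. Eliminates N1 stuck-at-0.
Only N2 stuck-at-0 is consistent with every test.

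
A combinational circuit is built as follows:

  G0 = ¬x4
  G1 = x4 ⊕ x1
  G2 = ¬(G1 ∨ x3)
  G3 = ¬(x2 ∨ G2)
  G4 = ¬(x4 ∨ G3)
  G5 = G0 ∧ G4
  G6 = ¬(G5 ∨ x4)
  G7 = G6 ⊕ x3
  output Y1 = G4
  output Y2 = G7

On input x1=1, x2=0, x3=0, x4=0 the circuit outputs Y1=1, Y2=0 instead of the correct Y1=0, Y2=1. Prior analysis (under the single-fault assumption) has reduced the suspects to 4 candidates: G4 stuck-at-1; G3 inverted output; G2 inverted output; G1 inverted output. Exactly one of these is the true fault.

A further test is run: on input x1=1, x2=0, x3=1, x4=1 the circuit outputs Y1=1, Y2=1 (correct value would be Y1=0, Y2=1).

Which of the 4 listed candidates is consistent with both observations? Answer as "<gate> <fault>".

G4 stuck-at-1

Evaluate each candidate on input x1=1, x2=0, x3=1, x4=1:
  G4 stuck-at-1: G0=0, G1=0, G2=0, G3=1, G4=1 [stuck-at-1], G5=0, G6=0, G7=1 → Y1=1, Y2=1 — matches
  G3 inverted output: G0=0, G1=0, G2=0, G3=0 [inverted output], G4=0, G5=0, G6=0, G7=1 → Y1=0, Y2=1 — eliminated
  G2 inverted output: G0=0, G1=0, G2=1 [inverted output], G3=0, G4=0, G5=0, G6=0, G7=1 → Y1=0, Y2=1 — eliminated
  G1 inverted output: G0=0, G1=1 [inverted output], G2=0, G3=1, G4=0, G5=0, G6=0, G7=1 → Y1=0, Y2=1 — eliminated
Only G4 stuck-at-1 reproduces the observed Y1=1, Y2=1.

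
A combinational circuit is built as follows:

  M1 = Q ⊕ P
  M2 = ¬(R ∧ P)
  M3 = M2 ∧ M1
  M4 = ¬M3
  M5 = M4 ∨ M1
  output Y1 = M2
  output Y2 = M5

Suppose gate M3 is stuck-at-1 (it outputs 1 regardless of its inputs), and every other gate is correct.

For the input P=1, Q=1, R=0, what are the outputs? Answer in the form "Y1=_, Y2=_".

Propagate with M3 forced: M1=0, M2=1, M3=1 [stuck-at-1], M4=0, M5=0.
So the outputs are Y1=1, Y2=0. (Without the fault they would be Y1=1, Y2=1.)

Y1=1, Y2=0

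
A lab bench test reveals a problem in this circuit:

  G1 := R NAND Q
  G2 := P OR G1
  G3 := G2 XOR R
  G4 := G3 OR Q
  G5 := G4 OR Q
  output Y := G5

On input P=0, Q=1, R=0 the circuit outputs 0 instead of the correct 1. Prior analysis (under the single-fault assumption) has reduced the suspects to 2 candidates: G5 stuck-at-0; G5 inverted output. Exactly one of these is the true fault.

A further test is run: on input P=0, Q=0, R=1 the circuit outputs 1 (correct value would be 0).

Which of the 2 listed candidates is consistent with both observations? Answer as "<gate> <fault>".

Evaluate each candidate on input P=0, Q=0, R=1:
  G5 stuck-at-0: G1=1, G2=1, G3=0, G4=0, G5=0 [stuck-at-0] → 0 — eliminated
  G5 inverted output: G1=1, G2=1, G3=0, G4=0, G5=1 [inverted output] → 1 — matches
Only G5 inverted output reproduces the observed 1.

G5 inverted output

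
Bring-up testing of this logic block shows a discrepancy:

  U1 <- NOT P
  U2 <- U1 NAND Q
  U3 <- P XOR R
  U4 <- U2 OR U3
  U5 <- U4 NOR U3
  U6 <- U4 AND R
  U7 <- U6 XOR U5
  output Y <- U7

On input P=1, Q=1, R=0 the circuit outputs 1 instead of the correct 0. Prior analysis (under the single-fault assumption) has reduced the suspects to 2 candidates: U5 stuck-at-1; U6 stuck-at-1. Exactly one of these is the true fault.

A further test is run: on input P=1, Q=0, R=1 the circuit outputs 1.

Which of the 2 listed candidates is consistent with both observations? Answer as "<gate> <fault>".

U6 stuck-at-1

Evaluate each candidate on input P=1, Q=0, R=1:
  U5 stuck-at-1: U1=0, U2=1, U3=0, U4=1, U5=1 [stuck-at-1], U6=1, U7=0 → 0 — eliminated
  U6 stuck-at-1: U1=0, U2=1, U3=0, U4=1, U5=0, U6=1 [stuck-at-1], U7=1 → 1 — matches
Only U6 stuck-at-1 reproduces the observed 1.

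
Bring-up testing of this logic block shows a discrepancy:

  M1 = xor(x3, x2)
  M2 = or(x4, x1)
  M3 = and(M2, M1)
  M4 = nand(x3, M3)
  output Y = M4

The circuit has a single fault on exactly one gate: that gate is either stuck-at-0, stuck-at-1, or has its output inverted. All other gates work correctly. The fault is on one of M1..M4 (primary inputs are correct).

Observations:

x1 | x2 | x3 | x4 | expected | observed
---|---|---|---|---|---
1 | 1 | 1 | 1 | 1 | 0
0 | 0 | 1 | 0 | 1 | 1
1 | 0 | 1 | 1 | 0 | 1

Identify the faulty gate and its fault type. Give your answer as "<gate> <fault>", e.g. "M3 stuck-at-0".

Fault-free values for test 1 (x1=1, x2=1, x3=1, x4=1): M1=0, M2=1, M3=0, M4=1, giving Y=1. Observed 0.
Test 1: faults giving observed 0 are {M1 stuck-at-1, M1 inverted output, M3 stuck-at-1, M3 inverted output, M4 stuck-at-0, M4 inverted output}.
Test 2 (x1=0, x2=0, x3=1, x4=0): fault-free M1=1, M2=0, M3=0, M4=1 → 1; observed 1. Eliminates M3 stuck-at-1, M3 inverted output, M4 stuck-at-0, M4 inverted output.
Test 3 (x1=1, x2=0, x3=1, x4=1): fault-free M1=1, M2=1, M3=1, M4=0 → 0; observed 1. Eliminates M1 stuck-at-1.
Only M1 inverted output is consistent with every test.

M1 inverted output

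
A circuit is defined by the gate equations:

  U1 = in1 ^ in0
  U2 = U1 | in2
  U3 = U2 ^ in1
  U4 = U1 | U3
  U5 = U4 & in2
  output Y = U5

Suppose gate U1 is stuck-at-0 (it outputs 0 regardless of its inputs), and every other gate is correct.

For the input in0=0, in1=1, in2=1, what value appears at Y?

0

Propagate with U1 forced: U1=0 [stuck-at-0], U2=1, U3=0, U4=0, U5=0.
So Y = 0. (Without the fault it would be 1.)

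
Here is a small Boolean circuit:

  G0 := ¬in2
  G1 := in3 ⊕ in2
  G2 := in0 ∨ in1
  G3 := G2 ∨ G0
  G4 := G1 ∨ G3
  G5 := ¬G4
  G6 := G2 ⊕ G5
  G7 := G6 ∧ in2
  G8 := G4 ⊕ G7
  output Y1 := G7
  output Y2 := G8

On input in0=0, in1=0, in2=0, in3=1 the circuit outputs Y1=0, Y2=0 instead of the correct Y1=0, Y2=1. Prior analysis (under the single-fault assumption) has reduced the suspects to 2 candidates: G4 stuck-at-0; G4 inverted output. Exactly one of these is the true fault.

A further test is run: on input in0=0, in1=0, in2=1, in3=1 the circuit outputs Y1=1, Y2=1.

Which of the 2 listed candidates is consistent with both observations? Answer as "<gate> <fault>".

Evaluate each candidate on input in0=0, in1=0, in2=1, in3=1:
  G4 stuck-at-0: G0=0, G1=0, G2=0, G3=0, G4=0 [stuck-at-0], G5=1, G6=1, G7=1, G8=1 → Y1=1, Y2=1 — matches
  G4 inverted output: G0=0, G1=0, G2=0, G3=0, G4=1 [inverted output], G5=0, G6=0, G7=0, G8=1 → Y1=0, Y2=1 — eliminated
Only G4 stuck-at-0 reproduces the observed Y1=1, Y2=1.

G4 stuck-at-0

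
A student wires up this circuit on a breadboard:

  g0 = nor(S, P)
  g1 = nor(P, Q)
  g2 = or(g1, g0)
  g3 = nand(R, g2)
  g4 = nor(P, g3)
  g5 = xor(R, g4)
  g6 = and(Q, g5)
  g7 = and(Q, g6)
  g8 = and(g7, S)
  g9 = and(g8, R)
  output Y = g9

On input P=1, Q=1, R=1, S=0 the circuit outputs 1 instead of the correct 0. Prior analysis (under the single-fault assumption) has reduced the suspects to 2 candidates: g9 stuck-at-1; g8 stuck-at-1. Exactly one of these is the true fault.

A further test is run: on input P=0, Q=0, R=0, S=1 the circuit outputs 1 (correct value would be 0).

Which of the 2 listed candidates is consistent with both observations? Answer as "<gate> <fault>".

g9 stuck-at-1

Evaluate each candidate on input P=0, Q=0, R=0, S=1:
  g9 stuck-at-1: g0=0, g1=1, g2=1, g3=1, g4=0, g5=0, g6=0, g7=0, g8=0, g9=1 [stuck-at-1] → 1 — matches
  g8 stuck-at-1: g0=0, g1=1, g2=1, g3=1, g4=0, g5=0, g6=0, g7=0, g8=1 [stuck-at-1], g9=0 → 0 — eliminated
Only g9 stuck-at-1 reproduces the observed 1.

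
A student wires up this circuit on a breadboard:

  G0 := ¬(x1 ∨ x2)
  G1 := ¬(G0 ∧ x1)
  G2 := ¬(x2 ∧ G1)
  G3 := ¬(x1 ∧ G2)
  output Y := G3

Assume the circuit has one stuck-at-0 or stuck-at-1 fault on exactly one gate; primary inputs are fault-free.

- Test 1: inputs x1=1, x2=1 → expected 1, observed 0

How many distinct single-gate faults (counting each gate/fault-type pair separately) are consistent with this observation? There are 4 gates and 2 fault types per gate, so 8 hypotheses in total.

4

Fault-free: G0=0, G1=1, G2=0, G3=1 → 1. Observed 0.
  G0 stuck-at-0: output 1 ✗
  G0 stuck-at-1: output 0 ✓
  G1 stuck-at-0: output 0 ✓
  G1 stuck-at-1: output 1 ✗
  G2 stuck-at-0: output 1 ✗
  G2 stuck-at-1: output 0 ✓
  G3 stuck-at-0: output 0 ✓
  G3 stuck-at-1: output 1 ✗
Consistent faults: {G0 stuck-at-1, G1 stuck-at-0, G2 stuck-at-1, G3 stuck-at-0} — 4 in all.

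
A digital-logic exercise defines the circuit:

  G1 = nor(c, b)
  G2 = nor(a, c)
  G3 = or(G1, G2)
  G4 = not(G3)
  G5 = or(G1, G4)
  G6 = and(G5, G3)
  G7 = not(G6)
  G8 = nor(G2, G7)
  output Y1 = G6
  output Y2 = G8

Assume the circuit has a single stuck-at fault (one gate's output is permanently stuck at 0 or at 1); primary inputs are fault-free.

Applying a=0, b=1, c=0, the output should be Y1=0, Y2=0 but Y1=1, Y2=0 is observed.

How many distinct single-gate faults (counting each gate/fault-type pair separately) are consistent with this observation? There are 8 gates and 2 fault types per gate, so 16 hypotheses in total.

4

Fault-free: G1=0, G2=1, G3=1, G4=0, G5=0, G6=0, G7=1, G8=0 → Y1=0, Y2=0. Observed Y1=1, Y2=0.
  G1: stuck-at-1 ✓; others ✗
  G2: none of the 2 fault types match ✗
  G3: none of the 2 fault types match ✗
  G4: stuck-at-1 ✓; others ✗
  G5: stuck-at-1 ✓; others ✗
  G6: stuck-at-1 ✓; others ✗
  G7: none of the 2 fault types match ✗
  G8: none of the 2 fault types match ✗
Consistent faults: {G1 stuck-at-1, G4 stuck-at-1, G5 stuck-at-1, G6 stuck-at-1} — 4 in all.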